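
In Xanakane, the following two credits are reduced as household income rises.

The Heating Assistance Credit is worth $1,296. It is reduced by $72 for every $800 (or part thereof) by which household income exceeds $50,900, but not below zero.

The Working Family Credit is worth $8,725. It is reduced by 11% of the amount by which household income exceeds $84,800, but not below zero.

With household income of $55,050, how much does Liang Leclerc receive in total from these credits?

$9,589

Heating Assistance Credit: income exceeds $50,900 by $4,150, which is 6 full-or-partial $800 increments; reduction = 6 × $72 = $432, leaving $864.
Working Family Credit: $55,050 is at or below the $84,800 threshold, so the full $8,725 applies.
Total: $864 + $8,725 = $9,589.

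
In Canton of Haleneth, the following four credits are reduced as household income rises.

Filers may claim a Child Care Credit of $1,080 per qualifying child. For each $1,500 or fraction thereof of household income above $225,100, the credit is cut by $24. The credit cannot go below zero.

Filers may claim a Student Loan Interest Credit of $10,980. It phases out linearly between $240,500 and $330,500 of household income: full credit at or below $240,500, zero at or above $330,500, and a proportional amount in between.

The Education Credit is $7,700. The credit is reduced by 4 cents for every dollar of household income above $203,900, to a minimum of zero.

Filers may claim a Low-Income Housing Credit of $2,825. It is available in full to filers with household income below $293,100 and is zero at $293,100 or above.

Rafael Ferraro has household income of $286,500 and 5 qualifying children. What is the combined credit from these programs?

Child Care Credit: base = 5 × $1,080 = $5,400. income exceeds $225,100 by $61,400, which is 41 full-or-partial $1,500 increments; reduction = 41 × $24 = $984, leaving $4,416.
Student Loan Interest Credit: $286,500 is $46,000 into a $90,000 phase-out range, leaving 44,000/90,000 of the credit: $10,980 × 44,000/90,000 = $5,368.
Education Credit: 4% of the $82,600 excess over $203,900 is $3,304; credit = $7,700 − $3,304 = $4,396.
Low-Income Housing Credit: $286,500 is below the $293,100 cutoff, so the full $2,825 applies.
Total: $4,416 + $5,368 + $4,396 + $2,825 = $17,005.

$17,005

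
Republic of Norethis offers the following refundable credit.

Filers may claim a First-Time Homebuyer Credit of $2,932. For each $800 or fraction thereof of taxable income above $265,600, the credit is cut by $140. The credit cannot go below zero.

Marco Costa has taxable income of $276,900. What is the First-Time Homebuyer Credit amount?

$832

First-Time Homebuyer Credit: income exceeds $265,600 by $11,300, which is 15 full-or-partial $800 increments; reduction = 15 × $140 = $2,100, leaving $832.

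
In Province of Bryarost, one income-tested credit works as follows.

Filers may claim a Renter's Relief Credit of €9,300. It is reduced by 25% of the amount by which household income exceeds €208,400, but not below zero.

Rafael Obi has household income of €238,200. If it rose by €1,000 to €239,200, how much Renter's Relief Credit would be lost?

€250

At €238,200 — 25% of the €29,800 excess over €208,400 is €7,450; credit = €9,300 − €7,450 = €1,850.
At €239,200 — 25% of the €30,800 excess over €208,400 is €7,700; credit = €9,300 − €7,700 = €1,600.
Lost: €1,850 − €1,600 = €250.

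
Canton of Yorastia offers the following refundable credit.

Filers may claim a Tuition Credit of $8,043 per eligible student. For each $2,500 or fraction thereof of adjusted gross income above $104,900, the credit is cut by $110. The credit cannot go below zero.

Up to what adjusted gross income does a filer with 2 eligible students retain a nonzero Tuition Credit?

Full credit = 2 × $8,043 = $16,086.
After 146 increments the reduction is 146 × $110 = $16,060, leaving $26; one more increment wipes it out. Increment 146 ends at excess 146 × $2,500 = $365,000, so the highest qualifying income is $104,900 + $365,000 = $469,900.

$469,900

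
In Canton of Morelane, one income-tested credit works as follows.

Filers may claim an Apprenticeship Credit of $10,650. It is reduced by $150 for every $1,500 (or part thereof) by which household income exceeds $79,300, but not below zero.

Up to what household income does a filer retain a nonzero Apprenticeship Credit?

$184,300

After 70 increments the reduction is 70 × $150 = $10,500, leaving $150; one more increment wipes it out. Increment 70 ends at excess 70 × $1,500 = $105,000, so the highest qualifying income is $79,300 + $105,000 = $184,300.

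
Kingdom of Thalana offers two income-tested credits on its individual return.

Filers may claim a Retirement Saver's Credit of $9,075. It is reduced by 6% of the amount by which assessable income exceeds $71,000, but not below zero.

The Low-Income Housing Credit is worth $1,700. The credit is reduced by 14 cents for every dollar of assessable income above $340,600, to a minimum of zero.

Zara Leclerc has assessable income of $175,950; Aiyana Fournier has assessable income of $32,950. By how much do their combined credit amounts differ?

Zara ($175,950): Retirement Saver's Credit: 6% of the $104,950 excess over $71,000 is $6,297; credit = $9,075 − $6,297 = $2,778. Low-Income Housing Credit: $175,950 is at or below the $340,600 threshold, so the full $1,700 applies. total $2,778 + $1,700 = $4,478
Aiyana ($32,950): Retirement Saver's Credit: $32,950 is at or below the $71,000 threshold, so the full $9,075 applies. Low-Income Housing Credit: $32,950 is at or below the $340,600 threshold, so the full $1,700 applies. total $9,075 + $1,700 = $10,775
Difference: |$4,478 − $10,775| = $6,297.

$6,297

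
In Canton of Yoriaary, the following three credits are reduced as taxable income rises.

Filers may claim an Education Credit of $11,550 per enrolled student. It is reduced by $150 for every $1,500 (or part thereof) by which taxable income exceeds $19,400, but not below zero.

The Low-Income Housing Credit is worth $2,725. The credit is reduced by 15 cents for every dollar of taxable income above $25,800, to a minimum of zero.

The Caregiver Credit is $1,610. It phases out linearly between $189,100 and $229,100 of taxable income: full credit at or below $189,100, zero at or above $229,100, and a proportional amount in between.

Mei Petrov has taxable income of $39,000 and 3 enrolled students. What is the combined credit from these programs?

Education Credit: base = 3 × $11,550 = $34,650. income exceeds $19,400 by $19,600, which is 14 full-or-partial $1,500 increments; reduction = 14 × $150 = $2,100, leaving $32,550.
Low-Income Housing Credit: 15% of the $13,200 excess over $25,800 is $1,980; credit = $2,725 − $1,980 = $745.
Caregiver Credit: $39,000 is at or below the $189,100 threshold, so the full $1,610 applies.
Total: $32,550 + $745 + $1,610 = $34,905.

$34,905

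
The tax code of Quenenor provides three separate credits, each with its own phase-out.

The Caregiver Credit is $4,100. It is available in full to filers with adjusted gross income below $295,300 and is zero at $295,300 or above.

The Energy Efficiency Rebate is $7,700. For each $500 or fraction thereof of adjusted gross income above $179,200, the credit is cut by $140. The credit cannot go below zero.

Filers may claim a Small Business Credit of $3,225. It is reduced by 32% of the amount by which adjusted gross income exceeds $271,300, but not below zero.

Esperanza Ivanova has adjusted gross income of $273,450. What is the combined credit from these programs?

$6,637

Caregiver Credit: $273,450 is below the $295,300 cutoff, so the full $4,100 applies.
Energy Efficiency Rebate: income exceeds $179,200 by $94,250 → 189 increments × $140 = $26,460 ≥ base, so the credit is $0.
Small Business Credit: 32% of the $2,150 excess over $271,300 is $688; credit = $3,225 − $688 = $2,537.
Total: $4,100 + $0 + $2,537 = $6,637.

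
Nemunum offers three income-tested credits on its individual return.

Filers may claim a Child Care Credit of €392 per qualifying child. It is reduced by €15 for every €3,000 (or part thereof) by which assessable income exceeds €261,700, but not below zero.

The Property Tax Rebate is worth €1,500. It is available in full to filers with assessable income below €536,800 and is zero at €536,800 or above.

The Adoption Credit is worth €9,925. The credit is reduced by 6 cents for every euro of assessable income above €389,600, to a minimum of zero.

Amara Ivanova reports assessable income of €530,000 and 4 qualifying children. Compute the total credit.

Child Care Credit: base = 4 × €392 = €1,568. income exceeds €261,700 by €268,300, which is 90 full-or-partial €3,000 increments; reduction = 90 × €15 = €1,350, leaving €218.
Property Tax Rebate: €530,000 is below the €536,800 cutoff, so the full €1,500 applies.
Adoption Credit: 6% of the €140,400 excess over €389,600 is €8,424; credit = €9,925 − €8,424 = €1,501.
Total: €218 + €1,500 + €1,501 = €3,219.

€3,219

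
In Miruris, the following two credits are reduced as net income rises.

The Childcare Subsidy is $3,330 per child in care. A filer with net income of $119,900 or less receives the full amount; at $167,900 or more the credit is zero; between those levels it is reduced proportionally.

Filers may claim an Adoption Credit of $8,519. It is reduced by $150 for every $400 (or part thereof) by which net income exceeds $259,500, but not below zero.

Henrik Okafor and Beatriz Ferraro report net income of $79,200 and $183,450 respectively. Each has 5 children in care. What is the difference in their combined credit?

Henrik ($79,200): Childcare Subsidy: base = 5 × $3,330 = $16,650. $79,200 is at or below the $119,900 threshold, so the full $16,650 applies. Adoption Credit: $79,200 is at or below the $259,500 threshold, so the full $8,519 applies. total $16,650 + $8,519 = $25,169
Beatriz ($183,450): Childcare Subsidy: base = 5 × $3,330 = $16,650. $183,450 is at or above $167,900, so the credit is $0. Adoption Credit: $183,450 is at or below the $259,500 threshold, so the full $8,519 applies. total $0 + $8,519 = $8,519
Difference: |$25,169 − $8,519| = $16,650.

$16,650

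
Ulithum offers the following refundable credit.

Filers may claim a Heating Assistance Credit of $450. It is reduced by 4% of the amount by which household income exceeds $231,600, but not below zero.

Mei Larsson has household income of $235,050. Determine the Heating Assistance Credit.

Heating Assistance Credit: 4% of the $3,450 excess over $231,600 is $138; credit = $450 − $138 = $312.

$312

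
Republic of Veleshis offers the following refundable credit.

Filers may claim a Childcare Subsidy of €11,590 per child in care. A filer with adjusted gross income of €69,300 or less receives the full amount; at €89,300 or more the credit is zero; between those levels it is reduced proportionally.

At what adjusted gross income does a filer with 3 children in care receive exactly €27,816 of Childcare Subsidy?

€73,300

Full credit = 3 × €11,590 = €34,770.
€27,816 is 27,816/34,770 of the full €34,770, so 6,954/34,770 of the €20,000 range has been used: income = €69,300 + €20,000 × 6,954/34,770 = €73,300.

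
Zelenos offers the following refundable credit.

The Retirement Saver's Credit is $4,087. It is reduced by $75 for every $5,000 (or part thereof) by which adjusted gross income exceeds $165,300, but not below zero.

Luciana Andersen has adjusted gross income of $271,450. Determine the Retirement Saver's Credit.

Retirement Saver's Credit: income exceeds $165,300 by $106,150, which is 22 full-or-partial $5,000 increments; reduction = 22 × $75 = $1,650, leaving $2,437.

$2,437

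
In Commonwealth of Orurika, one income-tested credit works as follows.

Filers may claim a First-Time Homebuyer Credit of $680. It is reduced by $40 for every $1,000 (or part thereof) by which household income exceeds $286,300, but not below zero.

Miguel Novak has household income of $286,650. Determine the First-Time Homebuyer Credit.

$640

First-Time Homebuyer Credit: income exceeds $286,300 by $350, which is 1 full-or-partial $1,000 increment; reduction = 1 × $40 = $40, leaving $640.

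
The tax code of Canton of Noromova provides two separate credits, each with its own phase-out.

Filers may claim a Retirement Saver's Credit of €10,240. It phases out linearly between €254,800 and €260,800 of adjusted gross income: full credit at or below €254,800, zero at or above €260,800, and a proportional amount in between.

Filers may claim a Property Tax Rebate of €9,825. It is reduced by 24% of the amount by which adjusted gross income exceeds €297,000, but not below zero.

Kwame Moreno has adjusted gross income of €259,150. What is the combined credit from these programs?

Retirement Saver's Credit: €259,150 is €4,350 into a €6,000 phase-out range, leaving 1,650/6,000 of the credit: €10,240 × 1,650/6,000 = €2,816.
Property Tax Rebate: €259,150 is at or below the €297,000 threshold, so the full €9,825 applies.
Total: €2,816 + €9,825 = €12,641.

€12,641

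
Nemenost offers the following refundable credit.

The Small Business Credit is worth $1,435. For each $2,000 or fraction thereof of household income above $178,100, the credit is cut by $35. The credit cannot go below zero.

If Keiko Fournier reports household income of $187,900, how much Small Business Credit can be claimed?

Small Business Credit: income exceeds $178,100 by $9,800, which is 5 full-or-partial $2,000 increments; reduction = 5 × $35 = $175, leaving $1,260.

$1,260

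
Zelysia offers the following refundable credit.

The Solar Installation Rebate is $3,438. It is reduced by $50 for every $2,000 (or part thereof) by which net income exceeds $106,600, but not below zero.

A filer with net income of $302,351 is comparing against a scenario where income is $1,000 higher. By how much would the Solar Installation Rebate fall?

At $302,351 — income exceeds $106,600 by $195,751 → 98 increments × $50 = $4,900 ≥ base, so the credit is $0.
At $303,351 — income exceeds $106,600 by $196,751 → 99 increments × $50 = $4,950 ≥ base, so the credit is $0.
Lost: $0 − $0 = $0.

$0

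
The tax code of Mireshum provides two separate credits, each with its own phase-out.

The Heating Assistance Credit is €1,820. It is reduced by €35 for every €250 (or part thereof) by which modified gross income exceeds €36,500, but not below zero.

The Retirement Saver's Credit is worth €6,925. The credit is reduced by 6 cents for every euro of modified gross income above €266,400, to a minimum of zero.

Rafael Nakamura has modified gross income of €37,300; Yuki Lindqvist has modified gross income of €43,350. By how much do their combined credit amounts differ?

Rafael (€37,300): Heating Assistance Credit: income exceeds €36,500 by €800, which is 4 full-or-partial €250 increments; reduction = 4 × €35 = €140, leaving €1,680. Retirement Saver's Credit: €37,300 is at or below the €266,400 threshold, so the full €6,925 applies. total €1,680 + €6,925 = €8,605
Yuki (€43,350): Heating Assistance Credit: income exceeds €36,500 by €6,850, which is 28 full-or-partial €250 increments; reduction = 28 × €35 = €980, leaving €840. Retirement Saver's Credit: €43,350 is at or below the €266,400 threshold, so the full €6,925 applies. total €840 + €6,925 = €7,765
Difference: |€8,605 − €7,765| = €840.

€840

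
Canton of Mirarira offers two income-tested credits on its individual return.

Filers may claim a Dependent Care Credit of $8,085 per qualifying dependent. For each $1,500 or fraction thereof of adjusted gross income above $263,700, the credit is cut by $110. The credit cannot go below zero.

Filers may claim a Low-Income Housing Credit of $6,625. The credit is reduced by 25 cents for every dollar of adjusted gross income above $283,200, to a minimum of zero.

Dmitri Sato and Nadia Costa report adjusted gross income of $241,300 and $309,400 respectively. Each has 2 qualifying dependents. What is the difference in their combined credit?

$9,960

Dmitri ($241,300): Dependent Care Credit: base = 2 × $8,085 = $16,170. $241,300 is at or below the $263,700 threshold, so the full $16,170 applies. Low-Income Housing Credit: $241,300 is at or below the $283,200 threshold, so the full $6,625 applies. total $16,170 + $6,625 = $22,795
Nadia ($309,400): Dependent Care Credit: base = 2 × $8,085 = $16,170. income exceeds $263,700 by $45,700, which is 31 full-or-partial $1,500 increments; reduction = 31 × $110 = $3,410, leaving $12,760. Low-Income Housing Credit: 25% of the $26,200 excess over $283,200 is $6,550; credit = $6,625 − $6,550 = $75. total $12,760 + $75 = $12,835
Difference: |$22,795 − $12,835| = $9,960.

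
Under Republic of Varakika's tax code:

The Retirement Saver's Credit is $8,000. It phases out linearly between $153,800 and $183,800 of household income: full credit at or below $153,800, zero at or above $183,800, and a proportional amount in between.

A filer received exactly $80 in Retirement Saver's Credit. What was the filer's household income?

$80 is 80/8,000 of the full $8,000, so 7,920/8,000 of the $30,000 range has been used: income = $153,800 + $30,000 × 7,920/8,000 = $183,500.

$183,500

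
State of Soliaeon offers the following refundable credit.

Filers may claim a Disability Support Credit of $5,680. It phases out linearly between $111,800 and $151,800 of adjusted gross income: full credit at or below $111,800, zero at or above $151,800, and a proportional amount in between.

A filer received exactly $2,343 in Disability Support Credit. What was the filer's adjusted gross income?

$135,300

$2,343 is 2,343/5,680 of the full $5,680, so 3,337/5,680 of the $40,000 range has been used: income = $111,800 + $40,000 × 3,337/5,680 = $135,300.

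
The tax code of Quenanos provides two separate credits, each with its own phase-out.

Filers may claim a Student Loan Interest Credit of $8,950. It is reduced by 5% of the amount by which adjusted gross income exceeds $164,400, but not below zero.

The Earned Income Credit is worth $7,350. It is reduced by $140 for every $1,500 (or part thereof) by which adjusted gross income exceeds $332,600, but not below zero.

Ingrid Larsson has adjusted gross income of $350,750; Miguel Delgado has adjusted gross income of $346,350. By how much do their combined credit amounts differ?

$420

Ingrid ($350,750): Student Loan Interest Credit: 5% of the $186,350 excess over $164,400 is $9,317.50 ≥ base, so the credit is $0. Earned Income Credit: income exceeds $332,600 by $18,150, which is 13 full-or-partial $1,500 increments; reduction = 13 × $140 = $1,820, leaving $5,530. total $0 + $5,530 = $5,530
Miguel ($346,350): Student Loan Interest Credit: 5% of the $181,950 excess over $164,400 is $9,097.50 ≥ base, so the credit is $0. Earned Income Credit: income exceeds $332,600 by $13,750, which is 10 full-or-partial $1,500 increments; reduction = 10 × $140 = $1,400, leaving $5,950. total $0 + $5,950 = $5,950
Difference: |$5,530 − $5,950| = $420.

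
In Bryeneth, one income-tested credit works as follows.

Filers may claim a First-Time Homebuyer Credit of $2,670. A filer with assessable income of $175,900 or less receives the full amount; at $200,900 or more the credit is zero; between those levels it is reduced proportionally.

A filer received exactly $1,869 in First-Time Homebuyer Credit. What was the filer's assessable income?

$183,400

$1,869 is 1,869/2,670 of the full $2,670, so 801/2,670 of the $25,000 range has been used: income = $175,900 + $25,000 × 801/2,670 = $183,400.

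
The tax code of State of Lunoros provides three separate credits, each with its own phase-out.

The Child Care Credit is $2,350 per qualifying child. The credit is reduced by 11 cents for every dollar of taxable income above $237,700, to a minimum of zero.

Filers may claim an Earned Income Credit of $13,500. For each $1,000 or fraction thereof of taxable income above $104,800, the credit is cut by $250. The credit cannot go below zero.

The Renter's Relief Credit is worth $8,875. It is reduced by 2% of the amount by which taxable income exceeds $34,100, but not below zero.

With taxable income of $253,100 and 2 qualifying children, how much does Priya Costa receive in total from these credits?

Child Care Credit: base = 2 × $2,350 = $4,700. 11% of the $15,400 excess over $237,700 is $1,694; credit = $4,700 − $1,694 = $3,006.
Earned Income Credit: income exceeds $104,800 by $148,300 → 149 increments × $250 = $37,250 ≥ base, so the credit is $0.
Renter's Relief Credit: 2% of the $219,000 excess over $34,100 is $4,380; credit = $8,875 − $4,380 = $4,495.
Total: $3,006 + $0 + $4,495 = $7,501.

$7,501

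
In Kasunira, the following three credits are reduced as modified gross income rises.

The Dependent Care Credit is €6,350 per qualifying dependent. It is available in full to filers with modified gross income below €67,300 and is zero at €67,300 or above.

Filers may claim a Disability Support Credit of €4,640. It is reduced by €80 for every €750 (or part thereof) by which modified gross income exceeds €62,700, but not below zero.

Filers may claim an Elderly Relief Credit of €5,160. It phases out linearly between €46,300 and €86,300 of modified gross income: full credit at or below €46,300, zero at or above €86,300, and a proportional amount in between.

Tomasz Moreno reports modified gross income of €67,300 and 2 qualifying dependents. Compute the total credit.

€6,531

Dependent Care Credit: base = 2 × €6,350 = €12,700. €67,300 meets or exceeds the €67,300 cutoff, so the credit is €0.
Disability Support Credit: income exceeds €62,700 by €4,600, which is 7 full-or-partial €750 increments; reduction = 7 × €80 = €560, leaving €4,080.
Elderly Relief Credit: €67,300 is €21,000 into a €40,000 phase-out range, leaving 19,000/40,000 of the credit: €5,160 × 19,000/40,000 = €2,451.
Total: €0 + €4,080 + €2,451 = €6,531.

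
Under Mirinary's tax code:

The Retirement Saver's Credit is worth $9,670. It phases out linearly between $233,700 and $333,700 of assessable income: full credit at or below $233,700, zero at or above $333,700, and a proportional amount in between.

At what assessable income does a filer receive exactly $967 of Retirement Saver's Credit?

$323,700

$967 is 967/9,670 of the full $9,670, so 8,703/9,670 of the $100,000 range has been used: income = $233,700 + $100,000 × 8,703/9,670 = $323,700.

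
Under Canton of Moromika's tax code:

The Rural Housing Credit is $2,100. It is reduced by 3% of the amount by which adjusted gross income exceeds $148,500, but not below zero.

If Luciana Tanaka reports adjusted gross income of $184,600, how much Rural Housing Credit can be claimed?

$1,017

Rural Housing Credit: 3% of the $36,100 excess over $148,500 is $1,083; credit = $2,100 − $1,083 = $1,017.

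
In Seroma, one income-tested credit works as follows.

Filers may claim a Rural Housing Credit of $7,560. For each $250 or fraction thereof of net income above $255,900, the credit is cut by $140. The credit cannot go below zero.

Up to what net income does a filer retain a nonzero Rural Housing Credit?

After 53 increments the reduction is 53 × $140 = $7,420, leaving $140; one more increment wipes it out. Increment 53 ends at excess 53 × $250 = $13,250, so the highest qualifying income is $255,900 + $13,250 = $269,150.

$269,150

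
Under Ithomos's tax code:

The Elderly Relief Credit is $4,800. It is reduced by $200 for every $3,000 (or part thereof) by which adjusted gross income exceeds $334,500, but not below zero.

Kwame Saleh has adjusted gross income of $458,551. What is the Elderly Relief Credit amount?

Elderly Relief Credit: income exceeds $334,500 by $124,051 → 42 increments × $200 = $8,400 ≥ base, so the credit is $0.

$0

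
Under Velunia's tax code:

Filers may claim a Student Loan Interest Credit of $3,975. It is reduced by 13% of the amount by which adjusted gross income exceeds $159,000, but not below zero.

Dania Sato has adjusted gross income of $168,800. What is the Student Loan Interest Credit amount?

$2,701

Student Loan Interest Credit: 13% of the $9,800 excess over $159,000 is $1,274; credit = $3,975 − $1,274 = $2,701.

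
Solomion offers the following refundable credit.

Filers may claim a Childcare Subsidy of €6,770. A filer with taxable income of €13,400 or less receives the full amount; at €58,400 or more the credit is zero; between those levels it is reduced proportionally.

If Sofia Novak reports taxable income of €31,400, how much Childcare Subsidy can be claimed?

Childcare Subsidy: €31,400 is €18,000 into a €45,000 phase-out range, leaving 27,000/45,000 of the credit: €6,770 × 27,000/45,000 = €4,062.

€4,062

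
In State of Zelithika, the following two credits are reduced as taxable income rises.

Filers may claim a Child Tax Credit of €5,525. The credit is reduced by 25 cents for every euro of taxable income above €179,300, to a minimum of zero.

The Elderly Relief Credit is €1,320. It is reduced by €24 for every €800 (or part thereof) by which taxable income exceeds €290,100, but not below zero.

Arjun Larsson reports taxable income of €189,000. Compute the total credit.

Child Tax Credit: 25% of the €9,700 excess over €179,300 is €2,425; credit = €5,525 − €2,425 = €3,100.
Elderly Relief Credit: €189,000 is at or below the €290,100 threshold, so the full €1,320 applies.
Total: €3,100 + €1,320 = €4,420.

€4,420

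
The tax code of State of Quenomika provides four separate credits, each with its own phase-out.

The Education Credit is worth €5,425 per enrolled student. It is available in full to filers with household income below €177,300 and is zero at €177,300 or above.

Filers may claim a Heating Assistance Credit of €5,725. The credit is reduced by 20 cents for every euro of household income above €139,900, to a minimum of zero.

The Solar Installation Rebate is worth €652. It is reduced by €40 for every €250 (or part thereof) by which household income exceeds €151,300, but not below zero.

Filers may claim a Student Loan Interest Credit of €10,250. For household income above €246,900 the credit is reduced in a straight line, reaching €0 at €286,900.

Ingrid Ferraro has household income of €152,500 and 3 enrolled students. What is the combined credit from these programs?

Education Credit: base = 3 × €5,425 = €16,275. €152,500 is below the €177,300 cutoff, so the full €16,275 applies.
Heating Assistance Credit: 20% of the €12,600 excess over €139,900 is €2,520; credit = €5,725 − €2,520 = €3,205.
Solar Installation Rebate: income exceeds €151,300 by €1,200, which is 5 full-or-partial €250 increments; reduction = 5 × €40 = €200, leaving €452.
Student Loan Interest Credit: €152,500 is at or below the €246,900 threshold, so the full €10,250 applies.
Total: €16,275 + €3,205 + €452 + €10,250 = €30,182.

€30,182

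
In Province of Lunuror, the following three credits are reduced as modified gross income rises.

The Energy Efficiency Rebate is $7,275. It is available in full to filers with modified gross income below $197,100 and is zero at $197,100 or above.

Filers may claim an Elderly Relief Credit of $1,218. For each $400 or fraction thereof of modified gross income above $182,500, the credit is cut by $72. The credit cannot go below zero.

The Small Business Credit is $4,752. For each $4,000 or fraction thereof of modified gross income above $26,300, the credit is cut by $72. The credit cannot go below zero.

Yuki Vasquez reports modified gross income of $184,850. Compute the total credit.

Energy Efficiency Rebate: $184,850 is below the $197,100 cutoff, so the full $7,275 applies.
Elderly Relief Credit: income exceeds $182,500 by $2,350, which is 6 full-or-partial $400 increments; reduction = 6 × $72 = $432, leaving $786.
Small Business Credit: income exceeds $26,300 by $158,550, which is 40 full-or-partial $4,000 increments; reduction = 40 × $72 = $2,880, leaving $1,872.
Total: $7,275 + $786 + $1,872 = $9,933.

$9,933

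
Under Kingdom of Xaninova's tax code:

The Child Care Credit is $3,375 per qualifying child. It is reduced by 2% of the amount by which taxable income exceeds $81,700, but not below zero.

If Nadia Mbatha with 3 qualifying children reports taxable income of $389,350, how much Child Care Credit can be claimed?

Child Care Credit: base = 3 × $3,375 = $10,125. 2% of the $307,650 excess over $81,700 is $6,153; credit = $10,125 − $6,153 = $3,972.

$3,972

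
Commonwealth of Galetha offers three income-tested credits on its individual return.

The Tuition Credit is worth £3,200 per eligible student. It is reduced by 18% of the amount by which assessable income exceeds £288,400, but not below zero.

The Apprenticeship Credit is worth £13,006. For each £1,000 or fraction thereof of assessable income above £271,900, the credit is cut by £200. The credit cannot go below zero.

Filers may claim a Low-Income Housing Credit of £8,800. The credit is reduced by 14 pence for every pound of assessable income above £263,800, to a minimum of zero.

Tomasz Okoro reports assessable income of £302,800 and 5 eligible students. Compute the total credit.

Tuition Credit: base = 5 × £3,200 = £16,000. 18% of the £14,400 excess over £288,400 is £2,592; credit = £16,000 − £2,592 = £13,408.
Apprenticeship Credit: income exceeds £271,900 by £30,900, which is 31 full-or-partial £1,000 increments; reduction = 31 × £200 = £6,200, leaving £6,806.
Low-Income Housing Credit: 14% of the £39,000 excess over £263,800 is £5,460; credit = £8,800 − £5,460 = £3,340.
Total: £13,408 + £6,806 + £3,340 = £23,554.

£23,554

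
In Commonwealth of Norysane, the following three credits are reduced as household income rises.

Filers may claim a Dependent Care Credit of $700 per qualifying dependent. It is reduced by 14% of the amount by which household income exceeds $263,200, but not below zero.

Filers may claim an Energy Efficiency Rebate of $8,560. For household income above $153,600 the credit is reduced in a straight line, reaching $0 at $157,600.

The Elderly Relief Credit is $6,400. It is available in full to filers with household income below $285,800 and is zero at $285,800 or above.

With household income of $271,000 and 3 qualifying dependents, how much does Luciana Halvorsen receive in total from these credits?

Dependent Care Credit: base = 3 × $700 = $2,100. 14% of the $7,800 excess over $263,200 is $1,092; credit = $2,100 − $1,092 = $1,008.
Energy Efficiency Rebate: $271,000 is at or above $157,600, so the credit is $0.
Elderly Relief Credit: $271,000 is below the $285,800 cutoff, so the full $6,400 applies.
Total: $1,008 + $0 + $6,400 = $7,408.

$7,408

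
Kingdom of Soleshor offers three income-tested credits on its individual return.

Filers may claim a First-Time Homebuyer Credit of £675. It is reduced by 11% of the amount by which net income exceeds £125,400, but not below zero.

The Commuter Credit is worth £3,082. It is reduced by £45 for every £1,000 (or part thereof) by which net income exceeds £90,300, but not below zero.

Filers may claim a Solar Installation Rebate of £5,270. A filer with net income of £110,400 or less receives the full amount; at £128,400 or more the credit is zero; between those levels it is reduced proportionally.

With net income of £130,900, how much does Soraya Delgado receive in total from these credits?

£1,307

First-Time Homebuyer Credit: 11% of the £5,500 excess over £125,400 is £605; credit = £675 − £605 = £70.
Commuter Credit: income exceeds £90,300 by £40,600, which is 41 full-or-partial £1,000 increments; reduction = 41 × £45 = £1,845, leaving £1,237.
Solar Installation Rebate: £130,900 is at or above £128,400, so the credit is £0.
Total: £70 + £1,237 + £0 = £1,307.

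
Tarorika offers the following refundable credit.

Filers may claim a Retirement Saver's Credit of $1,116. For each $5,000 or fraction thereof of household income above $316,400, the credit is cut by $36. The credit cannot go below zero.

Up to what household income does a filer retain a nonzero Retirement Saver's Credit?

After 30 increments the reduction is 30 × $36 = $1,080, leaving $36; one more increment wipes it out. Increment 30 ends at excess 30 × $5,000 = $150,000, so the highest qualifying income is $316,400 + $150,000 = $466,400.

$466,400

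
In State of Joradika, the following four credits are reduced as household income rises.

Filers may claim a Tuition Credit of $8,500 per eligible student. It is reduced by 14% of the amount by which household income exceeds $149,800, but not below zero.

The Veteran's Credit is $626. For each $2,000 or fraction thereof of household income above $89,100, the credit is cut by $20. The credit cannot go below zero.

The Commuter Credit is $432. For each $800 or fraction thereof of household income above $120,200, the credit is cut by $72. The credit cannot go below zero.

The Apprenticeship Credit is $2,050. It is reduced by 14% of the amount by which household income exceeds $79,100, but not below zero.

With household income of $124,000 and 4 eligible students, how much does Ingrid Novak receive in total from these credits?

Tuition Credit: base = 4 × $8,500 = $34,000. $124,000 is at or below the $149,800 threshold, so the full $34,000 applies.
Veteran's Credit: income exceeds $89,100 by $34,900, which is 18 full-or-partial $2,000 increments; reduction = 18 × $20 = $360, leaving $266.
Commuter Credit: income exceeds $120,200 by $3,800, which is 5 full-or-partial $800 increments; reduction = 5 × $72 = $360, leaving $72.
Apprenticeship Credit: 14% of the $44,900 excess over $79,100 is $6,286 ≥ base, so the credit is $0.
Total: $34,000 + $266 + $72 + $0 = $34,338.

$34,338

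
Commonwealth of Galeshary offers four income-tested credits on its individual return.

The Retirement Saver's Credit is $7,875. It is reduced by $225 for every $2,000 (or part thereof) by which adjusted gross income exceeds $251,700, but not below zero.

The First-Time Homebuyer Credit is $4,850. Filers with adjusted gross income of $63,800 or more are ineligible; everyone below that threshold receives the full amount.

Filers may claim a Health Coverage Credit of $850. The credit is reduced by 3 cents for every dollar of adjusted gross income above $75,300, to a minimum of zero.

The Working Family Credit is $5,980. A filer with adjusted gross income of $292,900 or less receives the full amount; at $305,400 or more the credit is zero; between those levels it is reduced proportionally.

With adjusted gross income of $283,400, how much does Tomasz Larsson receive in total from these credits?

Retirement Saver's Credit: income exceeds $251,700 by $31,700, which is 16 full-or-partial $2,000 increments; reduction = 16 × $225 = $3,600, leaving $4,275.
First-Time Homebuyer Credit: $283,400 meets or exceeds the $63,800 cutoff, so the credit is $0.
Health Coverage Credit: 3% of the $208,100 excess over $75,300 is $6,243 ≥ base, so the credit is $0.
Working Family Credit: $283,400 is at or below the $292,900 threshold, so the full $5,980 applies.
Total: $4,275 + $0 + $0 + $5,980 = $10,255.

$10,255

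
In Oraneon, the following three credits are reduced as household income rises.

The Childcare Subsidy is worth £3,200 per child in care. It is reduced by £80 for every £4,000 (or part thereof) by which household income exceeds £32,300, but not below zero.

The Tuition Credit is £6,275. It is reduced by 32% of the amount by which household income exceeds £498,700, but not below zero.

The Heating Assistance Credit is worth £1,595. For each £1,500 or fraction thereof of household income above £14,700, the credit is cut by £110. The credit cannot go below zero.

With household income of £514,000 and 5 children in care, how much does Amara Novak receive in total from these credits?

£7,699

Childcare Subsidy: base = 5 × £3,200 = £16,000. income exceeds £32,300 by £481,700, which is 121 full-or-partial £4,000 increments; reduction = 121 × £80 = £9,680, leaving £6,320.
Tuition Credit: 32% of the £15,300 excess over £498,700 is £4,896; credit = £6,275 − £4,896 = £1,379.
Heating Assistance Credit: income exceeds £14,700 by £499,300 → 333 increments × £110 = £36,630 ≥ base, so the credit is £0.
Total: £6,320 + £1,379 + £0 = £7,699.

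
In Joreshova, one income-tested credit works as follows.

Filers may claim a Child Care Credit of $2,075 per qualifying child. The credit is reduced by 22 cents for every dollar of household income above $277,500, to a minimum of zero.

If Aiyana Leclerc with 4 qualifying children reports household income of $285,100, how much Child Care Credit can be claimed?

Child Care Credit: base = 4 × $2,075 = $8,300. 22% of the $7,600 excess over $277,500 is $1,672; credit = $8,300 − $1,672 = $6,628.

$6,628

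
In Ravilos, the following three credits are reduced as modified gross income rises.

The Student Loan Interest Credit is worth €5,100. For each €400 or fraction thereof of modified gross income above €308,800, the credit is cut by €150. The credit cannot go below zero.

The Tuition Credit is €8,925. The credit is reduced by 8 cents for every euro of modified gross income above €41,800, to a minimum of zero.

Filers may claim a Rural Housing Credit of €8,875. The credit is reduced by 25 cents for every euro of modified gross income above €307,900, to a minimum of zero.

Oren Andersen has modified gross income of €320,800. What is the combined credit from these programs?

€6,250

Student Loan Interest Credit: income exceeds €308,800 by €12,000, which is 30 full-or-partial €400 increments; reduction = 30 × €150 = €4,500, leaving €600.
Tuition Credit: 8% of the €279,000 excess over €41,800 is €22,320 ≥ base, so the credit is €0.
Rural Housing Credit: 25% of the €12,900 excess over €307,900 is €3,225; credit = €8,875 − €3,225 = €5,650.
Total: €600 + €0 + €5,650 = €6,250.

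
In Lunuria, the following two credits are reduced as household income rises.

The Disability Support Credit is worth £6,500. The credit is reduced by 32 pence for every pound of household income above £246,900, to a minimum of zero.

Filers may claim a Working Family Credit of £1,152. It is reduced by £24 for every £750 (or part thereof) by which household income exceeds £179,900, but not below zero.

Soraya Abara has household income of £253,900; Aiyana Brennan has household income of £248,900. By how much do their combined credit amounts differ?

£1,600

Soraya (£253,900): Disability Support Credit: 32% of the £7,000 excess over £246,900 is £2,240; credit = £6,500 − £2,240 = £4,260. Working Family Credit: income exceeds £179,900 by £74,000 → 99 increments × £24 = £2,376 ≥ base, so the credit is £0. total £4,260 + £0 = £4,260
Aiyana (£248,900): Disability Support Credit: 32% of the £2,000 excess over £246,900 is £640; credit = £6,500 − £640 = £5,860. Working Family Credit: income exceeds £179,900 by £69,000 → 92 increments × £24 = £2,208 ≥ base, so the credit is £0. total £5,860 + £0 = £5,860
Difference: |£4,260 − £5,860| = £1,600.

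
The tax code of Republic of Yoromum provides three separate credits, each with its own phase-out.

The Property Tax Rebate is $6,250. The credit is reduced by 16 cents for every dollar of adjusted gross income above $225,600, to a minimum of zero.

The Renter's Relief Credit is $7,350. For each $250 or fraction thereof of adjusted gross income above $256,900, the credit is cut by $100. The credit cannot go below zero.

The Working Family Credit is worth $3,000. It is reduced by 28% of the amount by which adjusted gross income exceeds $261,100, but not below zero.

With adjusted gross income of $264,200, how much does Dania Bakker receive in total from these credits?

$6,556

Property Tax Rebate: 16% of the $38,600 excess over $225,600 is $6,176; credit = $6,250 − $6,176 = $74.
Renter's Relief Credit: income exceeds $256,900 by $7,300, which is 30 full-or-partial $250 increments; reduction = 30 × $100 = $3,000, leaving $4,350.
Working Family Credit: 28% of the $3,100 excess over $261,100 is $868; credit = $3,000 − $868 = $2,132.
Total: $74 + $4,350 + $2,132 = $6,556.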